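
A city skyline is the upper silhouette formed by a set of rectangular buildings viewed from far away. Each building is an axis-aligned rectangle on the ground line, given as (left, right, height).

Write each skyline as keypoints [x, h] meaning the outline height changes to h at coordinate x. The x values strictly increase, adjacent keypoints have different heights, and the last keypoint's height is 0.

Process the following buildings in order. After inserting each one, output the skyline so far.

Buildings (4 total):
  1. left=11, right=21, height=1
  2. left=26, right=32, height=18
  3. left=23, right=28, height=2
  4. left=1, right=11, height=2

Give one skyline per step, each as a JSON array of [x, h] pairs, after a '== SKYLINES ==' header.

== SKYLINES ==
[[11,1],[21,0]]
[[11,1],[21,0],[26,18],[32,0]]
[[11,1],[21,0],[23,2],[26,18],[32,0]]
[[1,2],[11,1],[21,0],[23,2],[26,18],[32,0]]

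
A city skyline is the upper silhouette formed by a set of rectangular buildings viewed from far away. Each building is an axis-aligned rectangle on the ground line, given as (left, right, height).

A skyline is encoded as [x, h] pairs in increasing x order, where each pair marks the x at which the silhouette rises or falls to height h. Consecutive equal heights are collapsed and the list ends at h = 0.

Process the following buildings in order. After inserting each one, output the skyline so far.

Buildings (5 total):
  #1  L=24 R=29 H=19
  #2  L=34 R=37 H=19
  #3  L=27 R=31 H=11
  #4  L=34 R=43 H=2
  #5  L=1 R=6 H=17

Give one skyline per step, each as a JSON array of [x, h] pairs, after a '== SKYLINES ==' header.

== SKYLINES ==
[[24,19],[29,0]]
[[24,19],[29,0],[34,19],[37,0]]
[[24,19],[29,11],[31,0],[34,19],[37,0]]
[[24,19],[29,11],[31,0],[34,19],[37,2],[43,0]]
[[1,17],[6,0],[24,19],[29,11],[31,0],[34,19],[37,2],[43,0]]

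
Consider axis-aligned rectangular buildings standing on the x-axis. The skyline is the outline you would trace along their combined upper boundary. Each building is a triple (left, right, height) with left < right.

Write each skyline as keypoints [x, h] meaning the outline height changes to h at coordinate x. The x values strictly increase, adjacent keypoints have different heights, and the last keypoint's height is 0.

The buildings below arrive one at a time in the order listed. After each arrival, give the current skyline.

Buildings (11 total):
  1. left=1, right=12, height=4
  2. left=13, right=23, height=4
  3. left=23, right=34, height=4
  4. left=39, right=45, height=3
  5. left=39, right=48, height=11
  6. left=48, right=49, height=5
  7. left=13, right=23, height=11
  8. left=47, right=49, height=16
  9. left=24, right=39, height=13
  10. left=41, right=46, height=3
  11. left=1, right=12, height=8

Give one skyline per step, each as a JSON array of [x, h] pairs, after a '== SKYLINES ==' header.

== SKYLINES ==
[[1,4],[12,0]]
[[1,4],[12,0],[13,4],[23,0]]
[[1,4],[12,0],[13,4],[34,0]]
[[1,4],[12,0],[13,4],[34,0],[39,3],[45,0]]
[[1,4],[12,0],[13,4],[34,0],[39,11],[48,0]]
[[1,4],[12,0],[13,4],[34,0],[39,11],[48,5],[49,0]]
[[1,4],[12,0],[13,11],[23,4],[34,0],[39,11],[48,5],[49,0]]
[[1,4],[12,0],[13,11],[23,4],[34,0],[39,11],[47,16],[49,0]]
[[1,4],[12,0],[13,11],[23,4],[24,13],[39,11],[47,16],[49,0]]
[[1,4],[12,0],[13,11],[23,4],[24,13],[39,11],[47,16],[49,0]]
[[1,8],[12,0],[13,11],[23,4],[24,13],[39,11],[47,16],[49,0]]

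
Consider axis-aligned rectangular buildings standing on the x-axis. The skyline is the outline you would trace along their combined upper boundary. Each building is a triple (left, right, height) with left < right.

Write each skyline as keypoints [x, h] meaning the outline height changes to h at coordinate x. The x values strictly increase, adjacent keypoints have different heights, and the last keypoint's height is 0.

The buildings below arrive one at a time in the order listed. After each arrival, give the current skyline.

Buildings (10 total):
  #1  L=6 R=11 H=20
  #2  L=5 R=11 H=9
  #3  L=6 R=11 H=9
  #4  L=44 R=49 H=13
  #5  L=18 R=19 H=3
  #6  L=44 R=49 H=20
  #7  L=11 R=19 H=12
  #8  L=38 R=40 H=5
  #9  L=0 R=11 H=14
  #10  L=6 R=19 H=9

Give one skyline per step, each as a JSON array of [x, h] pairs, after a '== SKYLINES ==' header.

== SKYLINES ==
[[6,20],[11,0]]
[[5,9],[6,20],[11,0]]
[[5,9],[6,20],[11,0]]
[[5,9],[6,20],[11,0],[44,13],[49,0]]
[[5,9],[6,20],[11,0],[18,3],[19,0],[44,13],[49,0]]
[[5,9],[6,20],[11,0],[18,3],[19,0],[44,20],[49,0]]
[[5,9],[6,20],[11,12],[19,0],[44,20],[49,0]]
[[5,9],[6,20],[11,12],[19,0],[38,5],[40,0],[44,20],[49,0]]
[[0,14],[6,20],[11,12],[19,0],[38,5],[40,0],[44,20],[49,0]]
[[0,14],[6,20],[11,12],[19,0],[38,5],[40,0],[44,20],[49,0]]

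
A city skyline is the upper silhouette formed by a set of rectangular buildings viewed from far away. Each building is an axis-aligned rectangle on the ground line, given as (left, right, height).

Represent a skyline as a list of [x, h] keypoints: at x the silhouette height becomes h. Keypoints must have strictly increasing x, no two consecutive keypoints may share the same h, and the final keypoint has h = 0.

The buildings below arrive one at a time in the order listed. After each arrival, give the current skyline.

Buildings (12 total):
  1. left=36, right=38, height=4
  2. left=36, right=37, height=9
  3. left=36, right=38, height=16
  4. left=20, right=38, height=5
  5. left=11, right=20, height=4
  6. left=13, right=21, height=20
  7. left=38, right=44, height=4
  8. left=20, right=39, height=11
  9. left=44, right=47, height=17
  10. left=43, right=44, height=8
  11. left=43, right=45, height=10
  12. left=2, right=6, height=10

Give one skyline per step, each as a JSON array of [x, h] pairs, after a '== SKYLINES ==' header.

== SKYLINES ==
[[36,4],[38,0]]
[[36,9],[37,4],[38,0]]
[[36,16],[38,0]]
[[20,5],[36,16],[38,0]]
[[11,4],[20,5],[36,16],[38,0]]
[[11,4],[13,20],[21,5],[36,16],[38,0]]
[[11,4],[13,20],[21,5],[36,16],[38,4],[44,0]]
[[11,4],[13,20],[21,11],[36,16],[38,11],[39,4],[44,0]]
[[11,4],[13,20],[21,11],[36,16],[38,11],[39,4],[44,17],[47,0]]
[[11,4],[13,20],[21,11],[36,16],[38,11],[39,4],[43,8],[44,17],[47,0]]
[[11,4],[13,20],[21,11],[36,16],[38,11],[39,4],[43,10],[44,17],[47,0]]
[[2,10],[6,0],[11,4],[13,20],[21,11],[36,16],[38,11],[39,4],[43,10],[44,17],[47,0]]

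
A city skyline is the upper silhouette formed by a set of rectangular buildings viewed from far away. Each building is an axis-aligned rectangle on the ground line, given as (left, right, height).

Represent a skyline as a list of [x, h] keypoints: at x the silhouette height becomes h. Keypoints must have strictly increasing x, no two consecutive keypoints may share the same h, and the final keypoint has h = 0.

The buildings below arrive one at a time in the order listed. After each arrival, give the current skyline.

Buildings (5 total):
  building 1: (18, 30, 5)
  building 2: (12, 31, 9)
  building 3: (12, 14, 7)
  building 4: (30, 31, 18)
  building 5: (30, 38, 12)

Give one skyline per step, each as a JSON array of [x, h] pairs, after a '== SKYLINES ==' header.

== SKYLINES ==
[[18,5],[30,0]]
[[12,9],[31,0]]
[[12,9],[31,0]]
[[12,9],[30,18],[31,0]]
[[12,9],[30,18],[31,12],[38,0]]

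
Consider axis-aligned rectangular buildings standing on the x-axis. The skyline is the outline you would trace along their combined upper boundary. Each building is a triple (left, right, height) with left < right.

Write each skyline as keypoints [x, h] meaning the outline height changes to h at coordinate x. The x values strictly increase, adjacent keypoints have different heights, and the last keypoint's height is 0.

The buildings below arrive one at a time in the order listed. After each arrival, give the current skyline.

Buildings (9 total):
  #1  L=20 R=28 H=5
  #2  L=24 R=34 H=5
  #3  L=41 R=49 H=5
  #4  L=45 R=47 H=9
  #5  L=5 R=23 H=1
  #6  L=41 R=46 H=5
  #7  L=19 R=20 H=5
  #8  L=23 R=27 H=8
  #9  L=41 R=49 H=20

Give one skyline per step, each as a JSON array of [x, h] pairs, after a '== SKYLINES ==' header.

== SKYLINES ==
[[20,5],[28,0]]
[[20,5],[34,0]]
[[20,5],[34,0],[41,5],[49,0]]
[[20,5],[34,0],[41,5],[45,9],[47,5],[49,0]]
[[5,1],[20,5],[34,0],[41,5],[45,9],[47,5],[49,0]]
[[5,1],[20,5],[34,0],[41,5],[45,9],[47,5],[49,0]]
[[5,1],[19,5],[34,0],[41,5],[45,9],[47,5],[49,0]]
[[5,1],[19,5],[23,8],[27,5],[34,0],[41,5],[45,9],[47,5],[49,0]]
[[5,1],[19,5],[23,8],[27,5],[34,0],[41,20],[49,0]]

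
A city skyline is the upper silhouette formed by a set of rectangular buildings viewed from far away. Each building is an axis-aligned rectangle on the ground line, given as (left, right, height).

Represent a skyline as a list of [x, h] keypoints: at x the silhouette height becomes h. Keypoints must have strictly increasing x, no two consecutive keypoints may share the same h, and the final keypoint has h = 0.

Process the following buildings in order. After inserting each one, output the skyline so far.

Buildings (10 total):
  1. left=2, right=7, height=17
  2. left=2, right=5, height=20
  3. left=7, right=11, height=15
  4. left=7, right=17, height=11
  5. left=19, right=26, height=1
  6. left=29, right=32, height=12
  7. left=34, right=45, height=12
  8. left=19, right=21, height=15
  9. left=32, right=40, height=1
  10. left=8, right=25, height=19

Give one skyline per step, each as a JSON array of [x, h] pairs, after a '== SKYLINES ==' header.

== SKYLINES ==
[[2,17],[7,0]]
[[2,20],[5,17],[7,0]]
[[2,20],[5,17],[7,15],[11,0]]
[[2,20],[5,17],[7,15],[11,11],[17,0]]
[[2,20],[5,17],[7,15],[11,11],[17,0],[19,1],[26,0]]
[[2,20],[5,17],[7,15],[11,11],[17,0],[19,1],[26,0],[29,12],[32,0]]
[[2,20],[5,17],[7,15],[11,11],[17,0],[19,1],[26,0],[29,12],[32,0],[34,12],[45,0]]
[[2,20],[5,17],[7,15],[11,11],[17,0],[19,15],[21,1],[26,0],[29,12],[32,0],[34,12],[45,0]]
[[2,20],[5,17],[7,15],[11,11],[17,0],[19,15],[21,1],[26,0],[29,12],[32,1],[34,12],[45,0]]
[[2,20],[5,17],[7,15],[8,19],[25,1],[26,0],[29,12],[32,1],[34,12],[45,0]]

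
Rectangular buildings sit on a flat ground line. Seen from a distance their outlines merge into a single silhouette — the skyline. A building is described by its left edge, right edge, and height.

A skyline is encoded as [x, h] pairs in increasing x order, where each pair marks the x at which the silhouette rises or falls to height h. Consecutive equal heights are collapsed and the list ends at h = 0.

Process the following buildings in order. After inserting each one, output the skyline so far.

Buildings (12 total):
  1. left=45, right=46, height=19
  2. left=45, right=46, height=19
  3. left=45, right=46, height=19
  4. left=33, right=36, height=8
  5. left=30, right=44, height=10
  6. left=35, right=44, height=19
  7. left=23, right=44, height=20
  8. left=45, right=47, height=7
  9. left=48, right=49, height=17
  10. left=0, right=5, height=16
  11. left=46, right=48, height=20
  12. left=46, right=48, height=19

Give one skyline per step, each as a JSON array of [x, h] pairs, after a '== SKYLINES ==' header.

== SKYLINES ==
[[45,19],[46,0]]
[[45,19],[46,0]]
[[45,19],[46,0]]
[[33,8],[36,0],[45,19],[46,0]]
[[30,10],[44,0],[45,19],[46,0]]
[[30,10],[35,19],[44,0],[45,19],[46,0]]
[[23,20],[44,0],[45,19],[46,0]]
[[23,20],[44,0],[45,19],[46,7],[47,0]]
[[23,20],[44,0],[45,19],[46,7],[47,0],[48,17],[49,0]]
[[0,16],[5,0],[23,20],[44,0],[45,19],[46,7],[47,0],[48,17],[49,0]]
[[0,16],[5,0],[23,20],[44,0],[45,19],[46,20],[48,17],[49,0]]
[[0,16],[5,0],[23,20],[44,0],[45,19],[46,20],[48,17],[49,0]]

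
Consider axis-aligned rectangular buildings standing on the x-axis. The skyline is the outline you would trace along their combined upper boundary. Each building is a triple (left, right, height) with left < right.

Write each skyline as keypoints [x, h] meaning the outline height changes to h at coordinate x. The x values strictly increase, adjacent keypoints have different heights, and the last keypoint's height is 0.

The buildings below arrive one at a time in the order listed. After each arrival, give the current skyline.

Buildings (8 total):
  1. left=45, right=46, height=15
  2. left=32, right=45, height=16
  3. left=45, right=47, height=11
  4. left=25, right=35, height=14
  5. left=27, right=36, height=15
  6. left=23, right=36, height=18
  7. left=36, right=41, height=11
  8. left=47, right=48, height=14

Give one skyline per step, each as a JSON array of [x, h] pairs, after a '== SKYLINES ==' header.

== SKYLINES ==
[[45,15],[46,0]]
[[32,16],[45,15],[46,0]]
[[32,16],[45,15],[46,11],[47,0]]
[[25,14],[32,16],[45,15],[46,11],[47,0]]
[[25,14],[27,15],[32,16],[45,15],[46,11],[47,0]]
[[23,18],[36,16],[45,15],[46,11],[47,0]]
[[23,18],[36,16],[45,15],[46,11],[47,0]]
[[23,18],[36,16],[45,15],[46,11],[47,14],[48,0]]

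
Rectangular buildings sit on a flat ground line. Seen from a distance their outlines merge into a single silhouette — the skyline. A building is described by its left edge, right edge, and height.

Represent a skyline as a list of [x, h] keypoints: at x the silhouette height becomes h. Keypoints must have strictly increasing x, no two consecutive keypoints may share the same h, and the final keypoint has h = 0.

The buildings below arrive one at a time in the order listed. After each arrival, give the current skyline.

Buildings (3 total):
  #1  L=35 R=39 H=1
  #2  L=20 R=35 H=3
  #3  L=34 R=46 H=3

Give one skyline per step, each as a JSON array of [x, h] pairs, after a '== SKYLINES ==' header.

== SKYLINES ==
[[35,1],[39,0]]
[[20,3],[35,1],[39,0]]
[[20,3],[46,0]]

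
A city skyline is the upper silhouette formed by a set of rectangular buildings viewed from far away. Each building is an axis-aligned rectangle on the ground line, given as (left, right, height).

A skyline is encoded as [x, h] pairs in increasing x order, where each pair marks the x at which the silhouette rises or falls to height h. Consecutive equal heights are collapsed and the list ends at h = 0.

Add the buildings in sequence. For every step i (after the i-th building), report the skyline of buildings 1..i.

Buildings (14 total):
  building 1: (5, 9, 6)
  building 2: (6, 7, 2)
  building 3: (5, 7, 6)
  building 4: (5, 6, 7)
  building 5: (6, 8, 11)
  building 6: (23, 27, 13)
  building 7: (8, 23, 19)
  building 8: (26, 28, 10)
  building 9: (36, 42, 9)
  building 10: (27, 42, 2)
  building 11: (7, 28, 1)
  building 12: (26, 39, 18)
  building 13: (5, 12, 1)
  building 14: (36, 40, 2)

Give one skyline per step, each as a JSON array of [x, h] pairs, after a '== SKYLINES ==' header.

== SKYLINES ==
[[5,6],[9,0]]
[[5,6],[9,0]]
[[5,6],[9,0]]
[[5,7],[6,6],[9,0]]
[[5,7],[6,11],[8,6],[9,0]]
[[5,7],[6,11],[8,6],[9,0],[23,13],[27,0]]
[[5,7],[6,11],[8,19],[23,13],[27,0]]
[[5,7],[6,11],[8,19],[23,13],[27,10],[28,0]]
[[5,7],[6,11],[8,19],[23,13],[27,10],[28,0],[36,9],[42,0]]
[[5,7],[6,11],[8,19],[23,13],[27,10],[28,2],[36,9],[42,0]]
[[5,7],[6,11],[8,19],[23,13],[27,10],[28,2],[36,9],[42,0]]
[[5,7],[6,11],[8,19],[23,13],[26,18],[39,9],[42,0]]
[[5,7],[6,11],[8,19],[23,13],[26,18],[39,9],[42,0]]
[[5,7],[6,11],[8,19],[23,13],[26,18],[39,9],[42,0]]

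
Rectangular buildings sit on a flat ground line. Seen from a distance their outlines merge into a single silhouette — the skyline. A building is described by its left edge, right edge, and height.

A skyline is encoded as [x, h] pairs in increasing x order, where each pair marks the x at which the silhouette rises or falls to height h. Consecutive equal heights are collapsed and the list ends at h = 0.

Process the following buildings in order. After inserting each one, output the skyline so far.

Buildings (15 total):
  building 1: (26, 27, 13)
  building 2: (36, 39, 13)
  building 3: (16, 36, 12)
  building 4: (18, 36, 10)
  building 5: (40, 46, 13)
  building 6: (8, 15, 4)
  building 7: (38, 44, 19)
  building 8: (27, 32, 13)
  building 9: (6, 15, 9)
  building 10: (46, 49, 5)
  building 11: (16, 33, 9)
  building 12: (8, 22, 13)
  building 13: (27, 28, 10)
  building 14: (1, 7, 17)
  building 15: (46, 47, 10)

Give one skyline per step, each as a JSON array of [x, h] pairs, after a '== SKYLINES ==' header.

== SKYLINES ==
[[26,13],[27,0]]
[[26,13],[27,0],[36,13],[39,0]]
[[16,12],[26,13],[27,12],[36,13],[39,0]]
[[16,12],[26,13],[27,12],[36,13],[39,0]]
[[16,12],[26,13],[27,12],[36,13],[39,0],[40,13],[46,0]]
[[8,4],[15,0],[16,12],[26,13],[27,12],[36,13],[39,0],[40,13],[46,0]]
[[8,4],[15,0],[16,12],[26,13],[27,12],[36,13],[38,19],[44,13],[46,0]]
[[8,4],[15,0],[16,12],[26,13],[32,12],[36,13],[38,19],[44,13],[46,0]]
[[6,9],[15,0],[16,12],[26,13],[32,12],[36,13],[38,19],[44,13],[46,0]]
[[6,9],[15,0],[16,12],[26,13],[32,12],[36,13],[38,19],[44,13],[46,5],[49,0]]
[[6,9],[15,0],[16,12],[26,13],[32,12],[36,13],[38,19],[44,13],[46,5],[49,0]]
[[6,9],[8,13],[22,12],[26,13],[32,12],[36,13],[38,19],[44,13],[46,5],[49,0]]
[[6,9],[8,13],[22,12],[26,13],[32,12],[36,13],[38,19],[44,13],[46,5],[49,0]]
[[1,17],[7,9],[8,13],[22,12],[26,13],[32,12],[36,13],[38,19],[44,13],[46,5],[49,0]]
[[1,17],[7,9],[8,13],[22,12],[26,13],[32,12],[36,13],[38,19],[44,13],[46,10],[47,5],[49,0]]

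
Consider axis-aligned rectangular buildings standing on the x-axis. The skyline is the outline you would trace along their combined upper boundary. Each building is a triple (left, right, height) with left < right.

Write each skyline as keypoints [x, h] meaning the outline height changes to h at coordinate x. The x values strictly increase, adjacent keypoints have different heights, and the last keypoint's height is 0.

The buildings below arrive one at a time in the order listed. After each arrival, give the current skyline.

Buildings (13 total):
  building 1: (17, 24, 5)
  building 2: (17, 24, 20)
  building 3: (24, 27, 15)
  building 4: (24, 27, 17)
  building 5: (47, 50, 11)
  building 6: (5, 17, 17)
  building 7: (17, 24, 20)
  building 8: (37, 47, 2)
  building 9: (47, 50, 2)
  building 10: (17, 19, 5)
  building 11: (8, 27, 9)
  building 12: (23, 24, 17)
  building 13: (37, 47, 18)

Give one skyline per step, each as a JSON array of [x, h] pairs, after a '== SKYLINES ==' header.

== SKYLINES ==
[[17,5],[24,0]]
[[17,20],[24,0]]
[[17,20],[24,15],[27,0]]
[[17,20],[24,17],[27,0]]
[[17,20],[24,17],[27,0],[47,11],[50,0]]
[[5,17],[17,20],[24,17],[27,0],[47,11],[50,0]]
[[5,17],[17,20],[24,17],[27,0],[47,11],[50,0]]
[[5,17],[17,20],[24,17],[27,0],[37,2],[47,11],[50,0]]
[[5,17],[17,20],[24,17],[27,0],[37,2],[47,11],[50,0]]
[[5,17],[17,20],[24,17],[27,0],[37,2],[47,11],[50,0]]
[[5,17],[17,20],[24,17],[27,0],[37,2],[47,11],[50,0]]
[[5,17],[17,20],[24,17],[27,0],[37,2],[47,11],[50,0]]
[[5,17],[17,20],[24,17],[27,0],[37,18],[47,11],[50,0]]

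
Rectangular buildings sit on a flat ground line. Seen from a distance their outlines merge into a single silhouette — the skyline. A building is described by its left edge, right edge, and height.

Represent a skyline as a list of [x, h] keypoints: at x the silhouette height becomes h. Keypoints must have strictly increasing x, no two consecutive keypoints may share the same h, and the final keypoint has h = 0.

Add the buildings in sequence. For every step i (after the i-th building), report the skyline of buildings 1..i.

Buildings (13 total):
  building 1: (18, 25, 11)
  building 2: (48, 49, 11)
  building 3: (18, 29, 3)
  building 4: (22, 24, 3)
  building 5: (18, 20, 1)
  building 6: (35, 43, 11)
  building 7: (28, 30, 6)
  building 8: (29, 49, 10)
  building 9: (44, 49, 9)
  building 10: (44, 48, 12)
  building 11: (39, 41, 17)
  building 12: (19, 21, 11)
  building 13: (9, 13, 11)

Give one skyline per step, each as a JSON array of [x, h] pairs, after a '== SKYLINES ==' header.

== SKYLINES ==
[[18,11],[25,0]]
[[18,11],[25,0],[48,11],[49,0]]
[[18,11],[25,3],[29,0],[48,11],[49,0]]
[[18,11],[25,3],[29,0],[48,11],[49,0]]
[[18,11],[25,3],[29,0],[48,11],[49,0]]
[[18,11],[25,3],[29,0],[35,11],[43,0],[48,11],[49,0]]
[[18,11],[25,3],[28,6],[30,0],[35,11],[43,0],[48,11],[49,0]]
[[18,11],[25,3],[28,6],[29,10],[35,11],[43,10],[48,11],[49,0]]
[[18,11],[25,3],[28,6],[29,10],[35,11],[43,10],[48,11],[49,0]]
[[18,11],[25,3],[28,6],[29,10],[35,11],[43,10],[44,12],[48,11],[49,0]]
[[18,11],[25,3],[28,6],[29,10],[35,11],[39,17],[41,11],[43,10],[44,12],[48,11],[49,0]]
[[18,11],[25,3],[28,6],[29,10],[35,11],[39,17],[41,11],[43,10],[44,12],[48,11],[49,0]]
[[9,11],[13,0],[18,11],[25,3],[28,6],[29,10],[35,11],[39,17],[41,11],[43,10],[44,12],[48,11],[49,0]]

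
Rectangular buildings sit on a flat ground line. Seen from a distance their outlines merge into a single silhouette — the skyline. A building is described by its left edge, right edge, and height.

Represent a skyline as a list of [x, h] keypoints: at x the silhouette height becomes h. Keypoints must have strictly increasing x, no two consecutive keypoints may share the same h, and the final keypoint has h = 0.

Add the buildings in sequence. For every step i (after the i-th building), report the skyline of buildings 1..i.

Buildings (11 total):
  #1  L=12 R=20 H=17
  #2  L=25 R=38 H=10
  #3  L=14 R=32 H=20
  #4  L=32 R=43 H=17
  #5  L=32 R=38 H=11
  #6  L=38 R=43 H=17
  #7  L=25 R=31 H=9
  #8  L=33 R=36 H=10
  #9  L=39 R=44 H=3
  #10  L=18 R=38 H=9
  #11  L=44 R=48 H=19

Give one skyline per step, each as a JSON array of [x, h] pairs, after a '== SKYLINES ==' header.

== SKYLINES ==
[[12,17],[20,0]]
[[12,17],[20,0],[25,10],[38,0]]
[[12,17],[14,20],[32,10],[38,0]]
[[12,17],[14,20],[32,17],[43,0]]
[[12,17],[14,20],[32,17],[43,0]]
[[12,17],[14,20],[32,17],[43,0]]
[[12,17],[14,20],[32,17],[43,0]]
[[12,17],[14,20],[32,17],[43,0]]
[[12,17],[14,20],[32,17],[43,3],[44,0]]
[[12,17],[14,20],[32,17],[43,3],[44,0]]
[[12,17],[14,20],[32,17],[43,3],[44,19],[48,0]]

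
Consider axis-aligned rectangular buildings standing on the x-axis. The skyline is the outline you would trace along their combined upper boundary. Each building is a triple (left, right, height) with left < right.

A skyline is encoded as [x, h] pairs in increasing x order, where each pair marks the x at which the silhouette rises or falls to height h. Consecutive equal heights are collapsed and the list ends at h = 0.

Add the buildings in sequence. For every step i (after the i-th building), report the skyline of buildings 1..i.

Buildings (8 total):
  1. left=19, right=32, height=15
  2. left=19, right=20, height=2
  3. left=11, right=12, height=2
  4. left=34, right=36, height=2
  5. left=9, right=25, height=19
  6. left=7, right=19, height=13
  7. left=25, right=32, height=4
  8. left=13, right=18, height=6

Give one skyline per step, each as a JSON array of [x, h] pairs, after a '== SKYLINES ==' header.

== SKYLINES ==
[[19,15],[32,0]]
[[19,15],[32,0]]
[[11,2],[12,0],[19,15],[32,0]]
[[11,2],[12,0],[19,15],[32,0],[34,2],[36,0]]
[[9,19],[25,15],[32,0],[34,2],[36,0]]
[[7,13],[9,19],[25,15],[32,0],[34,2],[36,0]]
[[7,13],[9,19],[25,15],[32,0],[34,2],[36,0]]
[[7,13],[9,19],[25,15],[32,0],[34,2],[36,0]]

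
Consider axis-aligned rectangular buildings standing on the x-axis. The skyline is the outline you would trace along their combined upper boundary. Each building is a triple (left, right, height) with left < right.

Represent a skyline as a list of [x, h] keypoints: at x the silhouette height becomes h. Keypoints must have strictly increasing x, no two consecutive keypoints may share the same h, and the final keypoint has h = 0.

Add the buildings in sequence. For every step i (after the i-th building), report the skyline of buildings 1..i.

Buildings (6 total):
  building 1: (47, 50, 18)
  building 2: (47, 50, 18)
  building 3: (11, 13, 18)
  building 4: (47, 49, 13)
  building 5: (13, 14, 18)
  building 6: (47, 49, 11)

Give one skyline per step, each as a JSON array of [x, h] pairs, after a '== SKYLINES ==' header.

== SKYLINES ==
[[47,18],[50,0]]
[[47,18],[50,0]]
[[11,18],[13,0],[47,18],[50,0]]
[[11,18],[13,0],[47,18],[50,0]]
[[11,18],[14,0],[47,18],[50,0]]
[[11,18],[14,0],[47,18],[50,0]]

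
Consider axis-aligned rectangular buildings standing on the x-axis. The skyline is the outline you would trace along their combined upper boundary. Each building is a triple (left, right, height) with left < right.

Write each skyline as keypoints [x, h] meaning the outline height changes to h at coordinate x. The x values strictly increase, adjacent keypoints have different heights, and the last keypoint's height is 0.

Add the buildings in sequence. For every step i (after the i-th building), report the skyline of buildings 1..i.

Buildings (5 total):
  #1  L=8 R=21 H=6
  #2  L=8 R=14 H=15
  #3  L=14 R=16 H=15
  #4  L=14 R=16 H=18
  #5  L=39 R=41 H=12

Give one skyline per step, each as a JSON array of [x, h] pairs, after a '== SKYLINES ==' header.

== SKYLINES ==
[[8,6],[21,0]]
[[8,15],[14,6],[21,0]]
[[8,15],[16,6],[21,0]]
[[8,15],[14,18],[16,6],[21,0]]
[[8,15],[14,18],[16,6],[21,0],[39,12],[41,0]]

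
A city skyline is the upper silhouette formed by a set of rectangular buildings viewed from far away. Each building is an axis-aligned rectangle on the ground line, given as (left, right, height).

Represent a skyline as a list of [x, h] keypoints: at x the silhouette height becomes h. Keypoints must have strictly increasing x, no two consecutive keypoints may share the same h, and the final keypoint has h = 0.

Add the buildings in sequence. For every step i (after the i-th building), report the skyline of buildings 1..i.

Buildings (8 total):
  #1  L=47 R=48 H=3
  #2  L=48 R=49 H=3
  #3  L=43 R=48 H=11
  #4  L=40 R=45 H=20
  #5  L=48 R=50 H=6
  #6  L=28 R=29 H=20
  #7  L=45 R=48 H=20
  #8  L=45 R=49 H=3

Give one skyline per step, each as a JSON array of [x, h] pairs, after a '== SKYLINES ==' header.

== SKYLINES ==
[[47,3],[48,0]]
[[47,3],[49,0]]
[[43,11],[48,3],[49,0]]
[[40,20],[45,11],[48,3],[49,0]]
[[40,20],[45,11],[48,6],[50,0]]
[[28,20],[29,0],[40,20],[45,11],[48,6],[50,0]]
[[28,20],[29,0],[40,20],[48,6],[50,0]]
[[28,20],[29,0],[40,20],[48,6],[50,0]]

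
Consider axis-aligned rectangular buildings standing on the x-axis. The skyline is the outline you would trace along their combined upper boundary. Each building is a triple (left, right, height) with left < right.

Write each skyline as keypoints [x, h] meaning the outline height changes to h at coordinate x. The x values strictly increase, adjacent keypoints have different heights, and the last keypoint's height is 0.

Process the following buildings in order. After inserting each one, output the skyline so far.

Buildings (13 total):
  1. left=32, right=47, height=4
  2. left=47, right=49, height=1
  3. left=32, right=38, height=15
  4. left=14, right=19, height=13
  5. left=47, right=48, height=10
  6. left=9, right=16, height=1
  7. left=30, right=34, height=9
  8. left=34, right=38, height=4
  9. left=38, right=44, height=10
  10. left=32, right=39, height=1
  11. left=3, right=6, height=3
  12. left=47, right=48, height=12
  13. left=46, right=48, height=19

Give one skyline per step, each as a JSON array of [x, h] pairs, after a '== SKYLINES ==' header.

== SKYLINES ==
[[32,4],[47,0]]
[[32,4],[47,1],[49,0]]
[[32,15],[38,4],[47,1],[49,0]]
[[14,13],[19,0],[32,15],[38,4],[47,1],[49,0]]
[[14,13],[19,0],[32,15],[38,4],[47,10],[48,1],[49,0]]
[[9,1],[14,13],[19,0],[32,15],[38,4],[47,10],[48,1],[49,0]]
[[9,1],[14,13],[19,0],[30,9],[32,15],[38,4],[47,10],[48,1],[49,0]]
[[9,1],[14,13],[19,0],[30,9],[32,15],[38,4],[47,10],[48,1],[49,0]]
[[9,1],[14,13],[19,0],[30,9],[32,15],[38,10],[44,4],[47,10],[48,1],[49,0]]
[[9,1],[14,13],[19,0],[30,9],[32,15],[38,10],[44,4],[47,10],[48,1],[49,0]]
[[3,3],[6,0],[9,1],[14,13],[19,0],[30,9],[32,15],[38,10],[44,4],[47,10],[48,1],[49,0]]
[[3,3],[6,0],[9,1],[14,13],[19,0],[30,9],[32,15],[38,10],[44,4],[47,12],[48,1],[49,0]]
[[3,3],[6,0],[9,1],[14,13],[19,0],[30,9],[32,15],[38,10],[44,4],[46,19],[48,1],[49,0]]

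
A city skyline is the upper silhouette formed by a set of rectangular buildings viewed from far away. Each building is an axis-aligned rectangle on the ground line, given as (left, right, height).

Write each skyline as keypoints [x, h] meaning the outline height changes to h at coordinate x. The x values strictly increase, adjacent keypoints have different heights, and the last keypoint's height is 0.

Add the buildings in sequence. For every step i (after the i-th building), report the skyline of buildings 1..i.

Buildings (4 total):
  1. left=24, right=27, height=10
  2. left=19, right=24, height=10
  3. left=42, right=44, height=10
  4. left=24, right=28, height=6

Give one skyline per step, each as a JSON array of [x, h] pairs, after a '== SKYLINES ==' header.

== SKYLINES ==
[[24,10],[27,0]]
[[19,10],[27,0]]
[[19,10],[27,0],[42,10],[44,0]]
[[19,10],[27,6],[28,0],[42,10],[44,0]]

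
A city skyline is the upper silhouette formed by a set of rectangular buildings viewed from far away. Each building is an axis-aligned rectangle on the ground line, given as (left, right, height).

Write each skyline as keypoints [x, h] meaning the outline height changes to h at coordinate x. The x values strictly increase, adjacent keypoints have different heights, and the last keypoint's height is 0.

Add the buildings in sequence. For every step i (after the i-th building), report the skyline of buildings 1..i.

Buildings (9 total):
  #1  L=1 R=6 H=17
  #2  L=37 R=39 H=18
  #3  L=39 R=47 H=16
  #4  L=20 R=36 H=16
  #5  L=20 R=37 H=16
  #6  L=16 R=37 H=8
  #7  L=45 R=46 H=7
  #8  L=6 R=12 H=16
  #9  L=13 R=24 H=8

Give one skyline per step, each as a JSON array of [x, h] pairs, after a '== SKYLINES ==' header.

== SKYLINES ==
[[1,17],[6,0]]
[[1,17],[6,0],[37,18],[39,0]]
[[1,17],[6,0],[37,18],[39,16],[47,0]]
[[1,17],[6,0],[20,16],[36,0],[37,18],[39,16],[47,0]]
[[1,17],[6,0],[20,16],[37,18],[39,16],[47,0]]
[[1,17],[6,0],[16,8],[20,16],[37,18],[39,16],[47,0]]
[[1,17],[6,0],[16,8],[20,16],[37,18],[39,16],[47,0]]
[[1,17],[6,16],[12,0],[16,8],[20,16],[37,18],[39,16],[47,0]]
[[1,17],[6,16],[12,0],[13,8],[20,16],[37,18],[39,16],[47,0]]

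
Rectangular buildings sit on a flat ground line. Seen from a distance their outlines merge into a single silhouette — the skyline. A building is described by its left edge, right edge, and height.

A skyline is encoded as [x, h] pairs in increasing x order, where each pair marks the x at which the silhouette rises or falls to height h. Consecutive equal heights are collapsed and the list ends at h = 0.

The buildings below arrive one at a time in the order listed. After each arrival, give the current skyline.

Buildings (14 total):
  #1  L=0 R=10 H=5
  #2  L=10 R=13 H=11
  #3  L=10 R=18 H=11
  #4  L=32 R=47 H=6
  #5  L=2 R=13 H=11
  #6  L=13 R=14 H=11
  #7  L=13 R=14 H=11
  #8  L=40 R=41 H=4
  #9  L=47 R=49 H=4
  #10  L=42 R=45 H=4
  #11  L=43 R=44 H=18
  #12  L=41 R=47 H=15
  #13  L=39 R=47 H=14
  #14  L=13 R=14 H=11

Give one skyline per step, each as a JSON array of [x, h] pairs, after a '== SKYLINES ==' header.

== SKYLINES ==
[[0,5],[10,0]]
[[0,5],[10,11],[13,0]]
[[0,5],[10,11],[18,0]]
[[0,5],[10,11],[18,0],[32,6],[47,0]]
[[0,5],[2,11],[18,0],[32,6],[47,0]]
[[0,5],[2,11],[18,0],[32,6],[47,0]]
[[0,5],[2,11],[18,0],[32,6],[47,0]]
[[0,5],[2,11],[18,0],[32,6],[47,0]]
[[0,5],[2,11],[18,0],[32,6],[47,4],[49,0]]
[[0,5],[2,11],[18,0],[32,6],[47,4],[49,0]]
[[0,5],[2,11],[18,0],[32,6],[43,18],[44,6],[47,4],[49,0]]
[[0,5],[2,11],[18,0],[32,6],[41,15],[43,18],[44,15],[47,4],[49,0]]
[[0,5],[2,11],[18,0],[32,6],[39,14],[41,15],[43,18],[44,15],[47,4],[49,0]]
[[0,5],[2,11],[18,0],[32,6],[39,14],[41,15],[43,18],[44,15],[47,4],[49,0]]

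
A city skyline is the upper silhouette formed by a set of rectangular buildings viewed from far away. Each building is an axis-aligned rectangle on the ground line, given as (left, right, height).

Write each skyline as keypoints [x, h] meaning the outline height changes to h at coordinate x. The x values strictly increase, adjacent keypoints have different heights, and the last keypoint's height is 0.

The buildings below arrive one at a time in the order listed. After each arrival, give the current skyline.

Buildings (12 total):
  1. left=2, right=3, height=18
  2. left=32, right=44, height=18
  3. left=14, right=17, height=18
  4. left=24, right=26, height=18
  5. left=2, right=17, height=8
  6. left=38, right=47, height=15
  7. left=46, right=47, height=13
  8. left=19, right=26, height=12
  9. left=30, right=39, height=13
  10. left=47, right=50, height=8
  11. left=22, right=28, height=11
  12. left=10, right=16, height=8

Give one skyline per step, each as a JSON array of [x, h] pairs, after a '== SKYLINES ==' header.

== SKYLINES ==
[[2,18],[3,0]]
[[2,18],[3,0],[32,18],[44,0]]
[[2,18],[3,0],[14,18],[17,0],[32,18],[44,0]]
[[2,18],[3,0],[14,18],[17,0],[24,18],[26,0],[32,18],[44,0]]
[[2,18],[3,8],[14,18],[17,0],[24,18],[26,0],[32,18],[44,0]]
[[2,18],[3,8],[14,18],[17,0],[24,18],[26,0],[32,18],[44,15],[47,0]]
[[2,18],[3,8],[14,18],[17,0],[24,18],[26,0],[32,18],[44,15],[47,0]]
[[2,18],[3,8],[14,18],[17,0],[19,12],[24,18],[26,0],[32,18],[44,15],[47,0]]
[[2,18],[3,8],[14,18],[17,0],[19,12],[24,18],[26,0],[30,13],[32,18],[44,15],[47,0]]
[[2,18],[3,8],[14,18],[17,0],[19,12],[24,18],[26,0],[30,13],[32,18],[44,15],[47,8],[50,0]]
[[2,18],[3,8],[14,18],[17,0],[19,12],[24,18],[26,11],[28,0],[30,13],[32,18],[44,15],[47,8],[50,0]]
[[2,18],[3,8],[14,18],[17,0],[19,12],[24,18],[26,11],[28,0],[30,13],[32,18],[44,15],[47,8],[50,0]]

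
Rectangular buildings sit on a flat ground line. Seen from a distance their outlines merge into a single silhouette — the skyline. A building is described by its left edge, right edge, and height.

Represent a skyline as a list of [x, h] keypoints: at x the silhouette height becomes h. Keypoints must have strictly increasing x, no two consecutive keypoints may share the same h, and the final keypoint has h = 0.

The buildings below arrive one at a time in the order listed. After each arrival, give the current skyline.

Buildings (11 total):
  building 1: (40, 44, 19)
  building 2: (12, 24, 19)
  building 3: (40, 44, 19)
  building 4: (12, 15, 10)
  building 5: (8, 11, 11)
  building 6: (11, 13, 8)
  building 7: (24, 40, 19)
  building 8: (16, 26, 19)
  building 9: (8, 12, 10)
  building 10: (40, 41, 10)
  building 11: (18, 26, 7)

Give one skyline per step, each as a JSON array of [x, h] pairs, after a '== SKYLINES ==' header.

== SKYLINES ==
[[40,19],[44,0]]
[[12,19],[24,0],[40,19],[44,0]]
[[12,19],[24,0],[40,19],[44,0]]
[[12,19],[24,0],[40,19],[44,0]]
[[8,11],[11,0],[12,19],[24,0],[40,19],[44,0]]
[[8,11],[11,8],[12,19],[24,0],[40,19],[44,0]]
[[8,11],[11,8],[12,19],[44,0]]
[[8,11],[11,8],[12,19],[44,0]]
[[8,11],[11,10],[12,19],[44,0]]
[[8,11],[11,10],[12,19],[44,0]]
[[8,11],[11,10],[12,19],[44,0]]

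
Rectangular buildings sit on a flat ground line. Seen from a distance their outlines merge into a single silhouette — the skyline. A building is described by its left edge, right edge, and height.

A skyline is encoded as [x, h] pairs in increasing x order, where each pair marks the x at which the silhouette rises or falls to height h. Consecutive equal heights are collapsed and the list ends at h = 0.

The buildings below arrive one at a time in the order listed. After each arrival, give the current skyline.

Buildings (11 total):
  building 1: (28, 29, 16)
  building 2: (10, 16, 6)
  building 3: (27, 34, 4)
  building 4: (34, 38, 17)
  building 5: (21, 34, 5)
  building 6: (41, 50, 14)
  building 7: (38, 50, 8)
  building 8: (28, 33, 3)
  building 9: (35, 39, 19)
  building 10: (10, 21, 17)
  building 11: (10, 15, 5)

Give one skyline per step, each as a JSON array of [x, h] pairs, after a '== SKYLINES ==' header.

== SKYLINES ==
[[28,16],[29,0]]
[[10,6],[16,0],[28,16],[29,0]]
[[10,6],[16,0],[27,4],[28,16],[29,4],[34,0]]
[[10,6],[16,0],[27,4],[28,16],[29,4],[34,17],[38,0]]
[[10,6],[16,0],[21,5],[28,16],[29,5],[34,17],[38,0]]
[[10,6],[16,0],[21,5],[28,16],[29,5],[34,17],[38,0],[41,14],[50,0]]
[[10,6],[16,0],[21,5],[28,16],[29,5],[34,17],[38,8],[41,14],[50,0]]
[[10,6],[16,0],[21,5],[28,16],[29,5],[34,17],[38,8],[41,14],[50,0]]
[[10,6],[16,0],[21,5],[28,16],[29,5],[34,17],[35,19],[39,8],[41,14],[50,0]]
[[10,17],[21,5],[28,16],[29,5],[34,17],[35,19],[39,8],[41,14],[50,0]]
[[10,17],[21,5],[28,16],[29,5],[34,17],[35,19],[39,8],[41,14],[50,0]]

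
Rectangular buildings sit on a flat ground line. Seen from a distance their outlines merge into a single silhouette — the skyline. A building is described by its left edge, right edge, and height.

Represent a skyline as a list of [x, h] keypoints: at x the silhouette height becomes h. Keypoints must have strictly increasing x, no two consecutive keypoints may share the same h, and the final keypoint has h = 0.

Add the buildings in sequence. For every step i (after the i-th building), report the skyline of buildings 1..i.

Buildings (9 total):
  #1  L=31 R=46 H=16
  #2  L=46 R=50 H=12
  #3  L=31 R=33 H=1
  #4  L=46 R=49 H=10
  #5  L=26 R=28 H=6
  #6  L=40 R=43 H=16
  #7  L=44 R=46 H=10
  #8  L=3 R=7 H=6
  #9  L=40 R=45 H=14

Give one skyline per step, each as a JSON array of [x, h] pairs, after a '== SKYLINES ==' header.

== SKYLINES ==
[[31,16],[46,0]]
[[31,16],[46,12],[50,0]]
[[31,16],[46,12],[50,0]]
[[31,16],[46,12],[50,0]]
[[26,6],[28,0],[31,16],[46,12],[50,0]]
[[26,6],[28,0],[31,16],[46,12],[50,0]]
[[26,6],[28,0],[31,16],[46,12],[50,0]]
[[3,6],[7,0],[26,6],[28,0],[31,16],[46,12],[50,0]]
[[3,6],[7,0],[26,6],[28,0],[31,16],[46,12],[50,0]]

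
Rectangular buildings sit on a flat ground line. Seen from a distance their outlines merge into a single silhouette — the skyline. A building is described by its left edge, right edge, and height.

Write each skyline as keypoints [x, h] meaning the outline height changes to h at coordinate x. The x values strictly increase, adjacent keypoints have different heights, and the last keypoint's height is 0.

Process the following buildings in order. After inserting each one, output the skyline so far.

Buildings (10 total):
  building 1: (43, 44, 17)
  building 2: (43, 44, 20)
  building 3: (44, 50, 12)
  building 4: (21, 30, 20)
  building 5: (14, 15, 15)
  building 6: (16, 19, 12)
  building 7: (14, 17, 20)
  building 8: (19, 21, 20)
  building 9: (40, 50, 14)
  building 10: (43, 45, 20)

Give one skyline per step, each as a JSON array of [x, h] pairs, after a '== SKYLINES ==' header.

== SKYLINES ==
[[43,17],[44,0]]
[[43,20],[44,0]]
[[43,20],[44,12],[50,0]]
[[21,20],[30,0],[43,20],[44,12],[50,0]]
[[14,15],[15,0],[21,20],[30,0],[43,20],[44,12],[50,0]]
[[14,15],[15,0],[16,12],[19,0],[21,20],[30,0],[43,20],[44,12],[50,0]]
[[14,20],[17,12],[19,0],[21,20],[30,0],[43,20],[44,12],[50,0]]
[[14,20],[17,12],[19,20],[30,0],[43,20],[44,12],[50,0]]
[[14,20],[17,12],[19,20],[30,0],[40,14],[43,20],[44,14],[50,0]]
[[14,20],[17,12],[19,20],[30,0],[40,14],[43,20],[45,14],[50,0]]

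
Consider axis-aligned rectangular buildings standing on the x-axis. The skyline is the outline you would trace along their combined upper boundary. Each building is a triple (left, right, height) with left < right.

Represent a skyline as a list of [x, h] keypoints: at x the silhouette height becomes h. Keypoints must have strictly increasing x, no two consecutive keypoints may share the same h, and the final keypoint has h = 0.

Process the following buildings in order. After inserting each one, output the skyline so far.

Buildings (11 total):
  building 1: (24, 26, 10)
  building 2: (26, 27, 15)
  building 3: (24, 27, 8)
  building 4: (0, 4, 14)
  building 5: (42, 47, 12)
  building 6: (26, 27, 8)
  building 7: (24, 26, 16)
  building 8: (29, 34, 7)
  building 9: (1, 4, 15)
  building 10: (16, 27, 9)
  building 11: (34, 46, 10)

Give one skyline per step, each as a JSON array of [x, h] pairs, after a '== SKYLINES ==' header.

== SKYLINES ==
[[24,10],[26,0]]
[[24,10],[26,15],[27,0]]
[[24,10],[26,15],[27,0]]
[[0,14],[4,0],[24,10],[26,15],[27,0]]
[[0,14],[4,0],[24,10],[26,15],[27,0],[42,12],[47,0]]
[[0,14],[4,0],[24,10],[26,15],[27,0],[42,12],[47,0]]
[[0,14],[4,0],[24,16],[26,15],[27,0],[42,12],[47,0]]
[[0,14],[4,0],[24,16],[26,15],[27,0],[29,7],[34,0],[42,12],[47,0]]
[[0,14],[1,15],[4,0],[24,16],[26,15],[27,0],[29,7],[34,0],[42,12],[47,0]]
[[0,14],[1,15],[4,0],[16,9],[24,16],[26,15],[27,0],[29,7],[34,0],[42,12],[47,0]]
[[0,14],[1,15],[4,0],[16,9],[24,16],[26,15],[27,0],[29,7],[34,10],[42,12],[47,0]]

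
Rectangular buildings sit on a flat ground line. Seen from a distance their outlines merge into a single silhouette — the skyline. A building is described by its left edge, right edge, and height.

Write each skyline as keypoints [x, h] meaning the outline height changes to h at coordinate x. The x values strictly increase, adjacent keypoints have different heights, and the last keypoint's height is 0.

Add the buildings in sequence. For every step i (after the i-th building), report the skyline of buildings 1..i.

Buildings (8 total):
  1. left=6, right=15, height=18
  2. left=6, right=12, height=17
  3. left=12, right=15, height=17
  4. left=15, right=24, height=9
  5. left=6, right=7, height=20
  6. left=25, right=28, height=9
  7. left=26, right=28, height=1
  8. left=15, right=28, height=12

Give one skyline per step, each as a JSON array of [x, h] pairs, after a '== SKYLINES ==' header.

== SKYLINES ==
[[6,18],[15,0]]
[[6,18],[15,0]]
[[6,18],[15,0]]
[[6,18],[15,9],[24,0]]
[[6,20],[7,18],[15,9],[24,0]]
[[6,20],[7,18],[15,9],[24,0],[25,9],[28,0]]
[[6,20],[7,18],[15,9],[24,0],[25,9],[28,0]]
[[6,20],[7,18],[15,12],[28,0]]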